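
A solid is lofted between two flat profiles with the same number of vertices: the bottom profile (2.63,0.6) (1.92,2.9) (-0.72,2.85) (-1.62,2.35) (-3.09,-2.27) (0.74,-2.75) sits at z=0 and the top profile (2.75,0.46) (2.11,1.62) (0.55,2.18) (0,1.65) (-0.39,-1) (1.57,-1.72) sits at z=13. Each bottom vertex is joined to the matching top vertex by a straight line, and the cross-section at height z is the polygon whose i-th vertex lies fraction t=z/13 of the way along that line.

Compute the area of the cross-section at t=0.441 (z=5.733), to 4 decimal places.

Cross-section at t=0.441: each vertex is (1-t)·p0[i] + t·p1[i].
  v1: (1-0.441)·(2.63,0.6) + 0.441·(2.75,0.46) = (2.6829,0.5383)
  v2: (1-0.441)·(1.92,2.9) + 0.441·(2.11,1.62) = (2.0038,2.3355)
  v3: (1-0.441)·(-0.72,2.85) + 0.441·(0.55,2.18) = (-0.1599,2.5545)
  v4: (1-0.441)·(-1.62,2.35) + 0.441·(0,1.65) = (-0.9056,2.0413)
  v5: (1-0.441)·(-3.09,-2.27) + 0.441·(-0.39,-1) = (-1.8993,-1.7099)
  v6: (1-0.441)·(0.74,-2.75) + 0.441·(1.57,-1.72) = (1.1060,-2.2958)
Shoelace sum Σ(x_i·y_{i+1} − x_{i+1}·y_i):
  i=1: 2.6829·2.3355 − 2.0038·0.5383 = +5.1875 (running +5.1875)
  i=2: 2.0038·2.5545 − -0.1599·2.3355 = +5.4923 (running +10.6797)
  i=3: -0.1599·2.0413 − -0.9056·2.5545 = +1.9869 (running +12.6666)
  i=4: -0.9056·-1.7099 − -1.8993·2.0413 = +5.4255 (running +18.0921)
  i=5: -1.8993·-2.2958 − 1.1060·-1.7099 = +6.2516 (running +24.3437)
  i=6: 1.1060·0.5383 − 2.6829·-2.2958 = +6.7547 (running +31.0984)
Area = |Σ|/2 = |31.0984|/2 = 15.5492

Area at t=0.441: 15.5492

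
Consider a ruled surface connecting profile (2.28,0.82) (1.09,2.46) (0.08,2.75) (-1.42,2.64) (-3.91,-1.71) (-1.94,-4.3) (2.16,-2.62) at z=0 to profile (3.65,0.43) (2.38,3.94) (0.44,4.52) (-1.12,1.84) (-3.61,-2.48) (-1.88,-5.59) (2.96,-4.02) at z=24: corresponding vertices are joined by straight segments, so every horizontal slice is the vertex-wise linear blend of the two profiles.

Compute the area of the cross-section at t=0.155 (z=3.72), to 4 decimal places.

Area at t=0.155: 32.2013

Cross-section at t=0.155: each vertex is (1-t)·p0[i] + t·p1[i].
  v1: (1-0.155)·(2.28,0.82) + 0.155·(3.65,0.43) = (2.4924,0.7595)
  v2: (1-0.155)·(1.09,2.46) + 0.155·(2.38,3.94) = (1.2900,2.6894)
  v3: (1-0.155)·(0.08,2.75) + 0.155·(0.44,4.52) = (0.1358,3.0244)
  v4: (1-0.155)·(-1.42,2.64) + 0.155·(-1.12,1.84) = (-1.3735,2.5160)
  v5: (1-0.155)·(-3.91,-1.71) + 0.155·(-3.61,-2.48) = (-3.8635,-1.8294)
  v6: (1-0.155)·(-1.94,-4.3) + 0.155·(-1.88,-5.59) = (-1.9307,-4.5000)
  v7: (1-0.155)·(2.16,-2.62) + 0.155·(2.96,-4.02) = (2.2840,-2.8370)
Shoelace sum Σ(x_i·y_{i+1} − x_{i+1}·y_i):
  i=1: 2.4924·2.6894 − 1.2900·0.7595 = +5.7231 (running +5.7231)
  i=2: 1.2900·3.0244 − 0.1358·2.6894 = +3.5360 (running +9.2592)
  i=3: 0.1358·2.5160 − -1.3735·3.0244 = +4.4956 (running +13.7548)
  i=4: -1.3735·-1.8294 − -3.8635·2.5160 = +12.2332 (running +25.9880)
  i=5: -3.8635·-4.5000 − -1.9307·-1.8294 = +13.8536 (running +39.8416)
  i=6: -1.9307·-2.8370 − 2.2840·-4.5000 = +15.7553 (running +55.5969)
  i=7: 2.2840·0.7595 − 2.4924·-2.8370 = +8.8056 (running +64.4025)
Area = |Σ|/2 = |64.4025|/2 = 32.2013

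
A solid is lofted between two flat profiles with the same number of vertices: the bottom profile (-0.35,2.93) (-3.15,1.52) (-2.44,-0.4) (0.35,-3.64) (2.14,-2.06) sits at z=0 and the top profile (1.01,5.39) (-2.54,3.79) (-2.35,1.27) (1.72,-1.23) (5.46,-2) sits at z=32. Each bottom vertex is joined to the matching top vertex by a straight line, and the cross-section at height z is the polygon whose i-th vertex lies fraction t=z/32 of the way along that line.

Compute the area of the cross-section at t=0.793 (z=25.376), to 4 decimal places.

Cross-section at t=0.793: each vertex is (1-t)·p0[i] + t·p1[i].
  v1: (1-0.793)·(-0.35,2.93) + 0.793·(1.01,5.39) = (0.7285,4.8808)
  v2: (1-0.793)·(-3.15,1.52) + 0.793·(-2.54,3.79) = (-2.6663,3.3201)
  v3: (1-0.793)·(-2.44,-0.4) + 0.793·(-2.35,1.27) = (-2.3686,0.9243)
  v4: (1-0.793)·(0.35,-3.64) + 0.793·(1.72,-1.23) = (1.4364,-1.7289)
  v5: (1-0.793)·(2.14,-2.06) + 0.793·(5.46,-2) = (4.7728,-2.0124)
Shoelace sum Σ(x_i·y_{i+1} − x_{i+1}·y_i):
  i=1: 0.7285·3.3201 − -2.6663·4.8808 = +15.4321 (running +15.4321)
  i=2: -2.6663·0.9243 − -2.3686·3.3201 = +5.3997 (running +20.8318)
  i=3: -2.3686·-1.7289 − 1.4364·0.9243 = +2.7674 (running +23.5991)
  i=4: 1.4364·-2.0124 − 4.7728·-1.7289 = +5.3608 (running +28.9599)
  i=5: 4.7728·4.8808 − 0.7285·-2.0124 = +24.7608 (running +53.7207)
Area = |Σ|/2 = |53.7207|/2 = 26.8604

Area at t=0.793: 26.8604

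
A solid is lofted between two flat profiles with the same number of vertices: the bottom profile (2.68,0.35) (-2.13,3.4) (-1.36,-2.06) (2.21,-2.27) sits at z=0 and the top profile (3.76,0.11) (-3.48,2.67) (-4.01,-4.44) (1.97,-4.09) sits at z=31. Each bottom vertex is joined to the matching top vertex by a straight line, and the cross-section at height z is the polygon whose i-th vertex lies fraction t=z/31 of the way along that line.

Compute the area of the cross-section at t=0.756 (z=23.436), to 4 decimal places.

Area at t=0.756: 32.7046

Cross-section at t=0.756: each vertex is (1-t)·p0[i] + t·p1[i].
  v1: (1-0.756)·(2.68,0.35) + 0.756·(3.76,0.11) = (3.4965,0.1686)
  v2: (1-0.756)·(-2.13,3.4) + 0.756·(-3.48,2.67) = (-3.1506,2.8481)
  v3: (1-0.756)·(-1.36,-2.06) + 0.756·(-4.01,-4.44) = (-3.3634,-3.8593)
  v4: (1-0.756)·(2.21,-2.27) + 0.756·(1.97,-4.09) = (2.0286,-3.6459)
Shoelace sum Σ(x_i·y_{i+1} − x_{i+1}·y_i):
  i=1: 3.4965·2.8481 − -3.1506·0.1686 = +10.4895 (running +10.4895)
  i=2: -3.1506·-3.8593 − -3.3634·2.8481 = +21.7384 (running +32.2279)
  i=3: -3.3634·-3.6459 − 2.0286·-3.8593 = +20.0915 (running +52.3193)
  i=4: 2.0286·0.1686 − 3.4965·-3.6459 = +13.0898 (running +65.4092)
Area = |Σ|/2 = |65.4092|/2 = 32.7046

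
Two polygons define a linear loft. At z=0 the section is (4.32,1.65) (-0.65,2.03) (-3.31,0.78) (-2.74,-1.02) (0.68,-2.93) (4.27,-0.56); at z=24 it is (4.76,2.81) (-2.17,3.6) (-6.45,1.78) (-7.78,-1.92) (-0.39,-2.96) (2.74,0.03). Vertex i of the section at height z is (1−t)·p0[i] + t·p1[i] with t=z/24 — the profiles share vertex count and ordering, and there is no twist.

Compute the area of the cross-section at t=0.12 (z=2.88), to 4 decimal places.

Area at t=0.12: 28.6959

Cross-section at t=0.12: each vertex is (1-t)·p0[i] + t·p1[i].
  v1: (1-0.12)·(4.32,1.65) + 0.12·(4.76,2.81) = (4.3728,1.7892)
  v2: (1-0.12)·(-0.65,2.03) + 0.12·(-2.17,3.6) = (-0.8324,2.2184)
  v3: (1-0.12)·(-3.31,0.78) + 0.12·(-6.45,1.78) = (-3.6868,0.9000)
  v4: (1-0.12)·(-2.74,-1.02) + 0.12·(-7.78,-1.92) = (-3.3448,-1.1280)
  v5: (1-0.12)·(0.68,-2.93) + 0.12·(-0.39,-2.96) = (0.5516,-2.9336)
  v6: (1-0.12)·(4.27,-0.56) + 0.12·(2.74,0.03) = (4.0864,-0.4892)
Shoelace sum Σ(x_i·y_{i+1} − x_{i+1}·y_i):
  i=1: 4.3728·2.2184 − -0.8324·1.7892 = +11.1899 (running +11.1899)
  i=2: -0.8324·0.9000 − -3.6868·2.2184 = +7.4296 (running +18.6196)
  i=3: -3.6868·-1.1280 − -3.3448·0.9000 = +7.1690 (running +25.7886)
  i=4: -3.3448·-2.9336 − 0.5516·-1.1280 = +10.4345 (running +36.2231)
  i=5: 0.5516·-0.4892 − 4.0864·-2.9336 = +11.7180 (running +47.9411)
  i=6: 4.0864·1.7892 − 4.3728·-0.4892 = +9.4506 (running +57.3917)
Area = |Σ|/2 = |57.3917|/2 = 28.6959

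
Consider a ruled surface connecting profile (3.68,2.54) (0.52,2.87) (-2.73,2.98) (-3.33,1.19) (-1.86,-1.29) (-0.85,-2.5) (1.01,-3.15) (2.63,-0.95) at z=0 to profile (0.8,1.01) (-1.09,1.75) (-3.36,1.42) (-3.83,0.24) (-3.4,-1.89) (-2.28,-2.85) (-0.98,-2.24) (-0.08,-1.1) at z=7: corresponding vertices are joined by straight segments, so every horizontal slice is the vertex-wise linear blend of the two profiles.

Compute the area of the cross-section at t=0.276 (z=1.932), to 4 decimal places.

Area at t=0.276: 24.4720

Cross-section at t=0.276: each vertex is (1-t)·p0[i] + t·p1[i].
  v1: (1-0.276)·(3.68,2.54) + 0.276·(0.8,1.01) = (2.8851,2.1177)
  v2: (1-0.276)·(0.52,2.87) + 0.276·(-1.09,1.75) = (0.0756,2.5609)
  v3: (1-0.276)·(-2.73,2.98) + 0.276·(-3.36,1.42) = (-2.9039,2.5494)
  v4: (1-0.276)·(-3.33,1.19) + 0.276·(-3.83,0.24) = (-3.4680,0.9278)
  v5: (1-0.276)·(-1.86,-1.29) + 0.276·(-3.4,-1.89) = (-2.2850,-1.4556)
  v6: (1-0.276)·(-0.85,-2.5) + 0.276·(-2.28,-2.85) = (-1.2447,-2.5966)
  v7: (1-0.276)·(1.01,-3.15) + 0.276·(-0.98,-2.24) = (0.4608,-2.8988)
  v8: (1-0.276)·(2.63,-0.95) + 0.276·(-0.08,-1.1) = (1.8820,-0.9914)
Shoelace sum Σ(x_i·y_{i+1} − x_{i+1}·y_i):
  i=1: 2.8851·2.5609 − 0.0756·2.1177 = +7.2283 (running +7.2283)
  i=2: 0.0756·2.5494 − -2.9039·2.5609 = +7.6293 (running +14.8576)
  i=3: -2.9039·0.9278 − -3.4680·2.5494 = +6.1472 (running +21.0048)
  i=4: -3.4680·-1.4556 − -2.2850·0.9278 = +7.1681 (running +28.1729)
  i=5: -2.2850·-2.5966 − -1.2447·-1.4556 = +4.1216 (running +32.2945)
  i=6: -1.2447·-2.8988 − 0.4608·-2.5966 = +4.8045 (running +37.0990)
  i=7: 0.4608·-0.9914 − 1.8820·-2.8988 = +4.9989 (running +42.0980)
  i=8: 1.8820·2.1177 − 2.8851·-0.9914 = +6.8459 (running +48.9439)
Area = |Σ|/2 = |48.9439|/2 = 24.4720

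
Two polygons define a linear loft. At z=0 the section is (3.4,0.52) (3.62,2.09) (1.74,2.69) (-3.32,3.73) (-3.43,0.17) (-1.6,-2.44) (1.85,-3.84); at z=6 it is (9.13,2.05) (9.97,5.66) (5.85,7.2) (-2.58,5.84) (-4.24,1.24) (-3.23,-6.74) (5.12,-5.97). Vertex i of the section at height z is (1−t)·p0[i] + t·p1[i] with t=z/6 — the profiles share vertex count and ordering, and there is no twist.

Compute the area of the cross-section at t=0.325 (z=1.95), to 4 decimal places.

Area at t=0.325: 64.4786

Cross-section at t=0.325: each vertex is (1-t)·p0[i] + t·p1[i].
  v1: (1-0.325)·(3.4,0.52) + 0.325·(9.13,2.05) = (5.2622,1.0172)
  v2: (1-0.325)·(3.62,2.09) + 0.325·(9.97,5.66) = (5.6838,3.2503)
  v3: (1-0.325)·(1.74,2.69) + 0.325·(5.85,7.2) = (3.0758,4.1558)
  v4: (1-0.325)·(-3.32,3.73) + 0.325·(-2.58,5.84) = (-3.0795,4.4158)
  v5: (1-0.325)·(-3.43,0.17) + 0.325·(-4.24,1.24) = (-3.6933,0.5178)
  v6: (1-0.325)·(-1.6,-2.44) + 0.325·(-3.23,-6.74) = (-2.1298,-3.8375)
  v7: (1-0.325)·(1.85,-3.84) + 0.325·(5.12,-5.97) = (2.9128,-4.5323)
Shoelace sum Σ(x_i·y_{i+1} − x_{i+1}·y_i):
  i=1: 5.2622·3.2503 − 5.6838·1.0172 = +11.3218 (running +11.3218)
  i=2: 5.6838·4.1558 − 3.0758·3.2503 = +13.6233 (running +24.9451)
  i=3: 3.0758·4.4158 − -3.0795·4.1558 = +26.3794 (running +51.3245)
  i=4: -3.0795·0.5178 − -3.6933·4.4158 = +14.7141 (running +66.0386)
  i=5: -3.6933·-3.8375 − -2.1298·0.5178 = +15.2755 (running +81.3141)
  i=6: -2.1298·-4.5323 − 2.9128·-3.8375 = +20.8302 (running +102.1443)
  i=7: 2.9128·1.0172 − 5.2622·-4.5323 = +26.8128 (running +128.9571)
Area = |Σ|/2 = |128.9571|/2 = 64.4786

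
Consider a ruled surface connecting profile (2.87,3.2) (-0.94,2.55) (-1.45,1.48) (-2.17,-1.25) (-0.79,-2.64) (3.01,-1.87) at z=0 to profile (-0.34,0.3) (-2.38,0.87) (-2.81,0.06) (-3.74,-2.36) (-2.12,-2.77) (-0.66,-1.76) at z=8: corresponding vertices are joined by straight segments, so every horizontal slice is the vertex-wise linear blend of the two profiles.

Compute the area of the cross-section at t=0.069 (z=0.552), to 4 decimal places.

Cross-section at t=0.069: each vertex is (1-t)·p0[i] + t·p1[i].
  v1: (1-0.069)·(2.87,3.2) + 0.069·(-0.34,0.3) = (2.6485,2.9999)
  v2: (1-0.069)·(-0.94,2.55) + 0.069·(-2.38,0.87) = (-1.0394,2.4341)
  v3: (1-0.069)·(-1.45,1.48) + 0.069·(-2.81,0.06) = (-1.5438,1.3820)
  v4: (1-0.069)·(-2.17,-1.25) + 0.069·(-3.74,-2.36) = (-2.2783,-1.3266)
  v5: (1-0.069)·(-0.79,-2.64) + 0.069·(-2.12,-2.77) = (-0.8818,-2.6490)
  v6: (1-0.069)·(3.01,-1.87) + 0.069·(-0.66,-1.76) = (2.7568,-1.8624)
Shoelace sum Σ(x_i·y_{i+1} − x_{i+1}·y_i):
  i=1: 2.6485·2.4341 − -1.0394·2.9999 = +9.5647 (running +9.5647)
  i=2: -1.0394·1.3820 − -1.5438·2.4341 = +2.3214 (running +11.8861)
  i=3: -1.5438·-1.3266 − -2.2783·1.3820 = +5.1967 (running +17.0828)
  i=4: -2.2783·-2.6490 − -0.8818·-1.3266 = +4.8655 (running +21.9483)
  i=5: -0.8818·-1.8624 − 2.7568·-2.6490 = +8.9448 (running +30.8931)
  i=6: 2.7568·2.9999 − 2.6485·-1.8624 = +13.2026 (running +44.0958)
Area = |Σ|/2 = |44.0958|/2 = 22.0479

Area at t=0.069: 22.0479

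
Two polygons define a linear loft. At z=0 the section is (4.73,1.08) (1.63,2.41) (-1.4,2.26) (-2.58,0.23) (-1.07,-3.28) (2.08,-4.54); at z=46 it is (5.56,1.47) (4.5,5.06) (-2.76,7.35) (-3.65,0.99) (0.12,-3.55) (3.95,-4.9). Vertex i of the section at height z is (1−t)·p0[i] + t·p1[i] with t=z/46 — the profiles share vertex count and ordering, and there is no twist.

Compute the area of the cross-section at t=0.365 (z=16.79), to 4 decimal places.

Cross-section at t=0.365: each vertex is (1-t)·p0[i] + t·p1[i].
  v1: (1-0.365)·(4.73,1.08) + 0.365·(5.56,1.47) = (5.0329,1.2224)
  v2: (1-0.365)·(1.63,2.41) + 0.365·(4.5,5.06) = (2.6776,3.3773)
  v3: (1-0.365)·(-1.4,2.26) + 0.365·(-2.76,7.35) = (-1.8964,4.1178)
  v4: (1-0.365)·(-2.58,0.23) + 0.365·(-3.65,0.99) = (-2.9706,0.5074)
  v5: (1-0.365)·(-1.07,-3.28) + 0.365·(0.12,-3.55) = (-0.6357,-3.3785)
  v6: (1-0.365)·(2.08,-4.54) + 0.365·(3.95,-4.9) = (2.7626,-4.6714)
Shoelace sum Σ(x_i·y_{i+1} − x_{i+1}·y_i):
  i=1: 5.0329·3.3773 − 2.6776·1.2224 = +13.7246 (running +13.7246)
  i=2: 2.6776·4.1178 − -1.8964·3.3773 = +17.4304 (running +31.1550)
  i=3: -1.8964·0.5074 − -2.9706·4.1178 = +11.2700 (running +42.4250)
  i=4: -2.9706·-3.3785 − -0.6357·0.5074 = +10.3587 (running +52.7837)
  i=5: -0.6357·-4.6714 − 2.7626·-3.3785 = +12.3028 (running +65.0865)
  i=6: 2.7626·1.2224 − 5.0329·-4.6714 = +26.8877 (running +91.9742)
Area = |Σ|/2 = |91.9742|/2 = 45.9871

Area at t=0.365: 45.9871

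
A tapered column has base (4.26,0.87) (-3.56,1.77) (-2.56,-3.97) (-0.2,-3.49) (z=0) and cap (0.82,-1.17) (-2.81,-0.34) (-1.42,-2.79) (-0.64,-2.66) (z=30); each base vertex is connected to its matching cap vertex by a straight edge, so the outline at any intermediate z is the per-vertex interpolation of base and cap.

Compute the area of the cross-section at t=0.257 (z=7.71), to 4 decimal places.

Cross-section at t=0.257: each vertex is (1-t)·p0[i] + t·p1[i].
  v1: (1-0.257)·(4.26,0.87) + 0.257·(0.82,-1.17) = (3.3759,0.3457)
  v2: (1-0.257)·(-3.56,1.77) + 0.257·(-2.81,-0.34) = (-3.3673,1.2277)
  v3: (1-0.257)·(-2.56,-3.97) + 0.257·(-1.42,-2.79) = (-2.2670,-3.6667)
  v4: (1-0.257)·(-0.2,-3.49) + 0.257·(-0.64,-2.66) = (-0.3131,-3.2767)
Shoelace sum Σ(x_i·y_{i+1} − x_{i+1}·y_i):
  i=1: 3.3759·1.2277 − -3.3673·0.3457 = +5.3088 (running +5.3088)
  i=2: -3.3673·-3.6667 − -2.2670·1.2277 = +15.1301 (running +20.4390)
  i=3: -2.2670·-3.2767 − -0.3131·-3.6667 = +6.2803 (running +26.7193)
  i=4: -0.3131·0.3457 − 3.3759·-3.2767 = +10.9536 (running +37.6729)
Area = |Σ|/2 = |37.6729|/2 = 18.8365

Area at t=0.257: 18.8365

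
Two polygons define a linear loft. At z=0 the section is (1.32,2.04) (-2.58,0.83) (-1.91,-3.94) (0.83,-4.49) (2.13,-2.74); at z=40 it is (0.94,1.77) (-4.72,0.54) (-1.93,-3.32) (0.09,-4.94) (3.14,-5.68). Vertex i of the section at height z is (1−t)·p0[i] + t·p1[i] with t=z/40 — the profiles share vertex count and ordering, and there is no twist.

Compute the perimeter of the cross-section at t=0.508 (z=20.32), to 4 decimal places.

Cross-section at t=0.508: each vertex is (1-t)·p0[i] + t·p1[i].
  v1: (1-0.508)·(1.32,2.04) + 0.508·(0.94,1.77) = (1.1270,1.9028)
  v2: (1-0.508)·(-2.58,0.83) + 0.508·(-4.72,0.54) = (-3.6671,0.6827)
  v3: (1-0.508)·(-1.91,-3.94) + 0.508·(-1.93,-3.32) = (-1.9202,-3.6250)
  v4: (1-0.508)·(0.83,-4.49) + 0.508·(0.09,-4.94) = (0.4541,-4.7186)
  v5: (1-0.508)·(2.13,-2.74) + 0.508·(3.14,-5.68) = (2.6431,-4.2335)
Perimeter = Σ |v_{i+1} − v_i|:
  edge 1→2: √(-4.7941² + -1.2202²) = 4.9469 (running 4.9469)
  edge 2→3: √(1.7470² + -4.3077²) = 4.6485 (running 9.5954)
  edge 3→4: √(2.3742² + -1.0936²) = 2.6140 (running 12.2094)
  edge 4→5: √(2.1890² + 0.4851²) = 2.2421 (running 14.4515)
  edge 5→1: √(-1.5161² + 6.1364²) = 6.3209 (running 20.7724)
Perimeter = 20.7724

Perimeter at t=0.508: 20.7724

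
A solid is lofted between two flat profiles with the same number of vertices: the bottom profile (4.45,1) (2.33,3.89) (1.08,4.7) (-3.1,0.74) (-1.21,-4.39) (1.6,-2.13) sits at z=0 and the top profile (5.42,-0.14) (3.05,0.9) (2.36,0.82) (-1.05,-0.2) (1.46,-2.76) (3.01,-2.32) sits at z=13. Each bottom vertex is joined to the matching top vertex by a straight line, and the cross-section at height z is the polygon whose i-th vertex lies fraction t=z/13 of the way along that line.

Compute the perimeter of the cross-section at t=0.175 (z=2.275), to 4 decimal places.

Cross-section at t=0.175: each vertex is (1-t)·p0[i] + t·p1[i].
  v1: (1-0.175)·(4.45,1) + 0.175·(5.42,-0.14) = (4.6197,0.8005)
  v2: (1-0.175)·(2.33,3.89) + 0.175·(3.05,0.9) = (2.4560,3.3668)
  v3: (1-0.175)·(1.08,4.7) + 0.175·(2.36,0.82) = (1.3040,4.0210)
  v4: (1-0.175)·(-3.1,0.74) + 0.175·(-1.05,-0.2) = (-2.7412,0.5755)
  v5: (1-0.175)·(-1.21,-4.39) + 0.175·(1.46,-2.76) = (-0.7428,-4.1047)
  v6: (1-0.175)·(1.6,-2.13) + 0.175·(3.01,-2.32) = (1.8468,-2.1632)
Perimeter = Σ |v_{i+1} − v_i|:
  edge 1→2: √(-2.1637² + 2.5663²) = 3.3567 (running 3.3567)
  edge 2→3: √(-1.1520² + 0.6542²) = 1.3248 (running 4.6815)
  edge 3→4: √(-4.0453² + -3.4455²) = 5.3137 (running 9.9952)
  edge 4→5: √(1.9985² + -4.6802²) = 5.0891 (running 15.0843)
  edge 5→6: √(2.5895² + 1.9415²) = 3.2365 (running 18.3208)
  edge 6→1: √(2.7730² + 2.9637²) = 4.0587 (running 22.3796)
Perimeter = 22.3796

Perimeter at t=0.175: 22.3796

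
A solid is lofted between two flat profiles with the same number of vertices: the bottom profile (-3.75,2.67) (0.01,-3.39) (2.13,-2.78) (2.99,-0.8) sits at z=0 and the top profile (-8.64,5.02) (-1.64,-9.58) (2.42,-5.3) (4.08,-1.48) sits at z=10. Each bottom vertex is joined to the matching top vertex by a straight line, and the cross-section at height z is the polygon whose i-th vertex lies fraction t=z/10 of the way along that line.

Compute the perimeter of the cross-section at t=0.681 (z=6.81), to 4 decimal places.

Cross-section at t=0.681: each vertex is (1-t)·p0[i] + t·p1[i].
  v1: (1-0.681)·(-3.75,2.67) + 0.681·(-8.64,5.02) = (-7.0801,4.2703)
  v2: (1-0.681)·(0.01,-3.39) + 0.681·(-1.64,-9.58) = (-1.1137,-7.6054)
  v3: (1-0.681)·(2.13,-2.78) + 0.681·(2.42,-5.3) = (2.3275,-4.4961)
  v4: (1-0.681)·(2.99,-0.8) + 0.681·(4.08,-1.48) = (3.7323,-1.2631)
Perimeter = Σ |v_{i+1} − v_i|:
  edge 1→2: √(5.9664² + -11.8757²) = 13.2903 (running 13.2903)
  edge 2→3: √(3.4411² + 3.1093²) = 4.6378 (running 17.9281)
  edge 3→4: √(1.4048² + 3.2330²) = 3.5251 (running 21.4531)
  edge 4→1: √(-10.8124² + 5.5334²) = 12.1460 (running 33.5992)
Perimeter = 33.5992

Perimeter at t=0.681: 33.5992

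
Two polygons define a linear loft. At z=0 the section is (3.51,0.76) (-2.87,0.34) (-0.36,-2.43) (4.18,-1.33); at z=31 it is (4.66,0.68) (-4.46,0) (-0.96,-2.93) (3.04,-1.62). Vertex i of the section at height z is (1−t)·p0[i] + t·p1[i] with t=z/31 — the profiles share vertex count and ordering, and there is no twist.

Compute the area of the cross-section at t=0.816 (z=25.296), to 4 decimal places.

Cross-section at t=0.816: each vertex is (1-t)·p0[i] + t·p1[i].
  v1: (1-0.816)·(3.51,0.76) + 0.816·(4.66,0.68) = (4.4484,0.6947)
  v2: (1-0.816)·(-2.87,0.34) + 0.816·(-4.46,0) = (-4.1674,0.0626)
  v3: (1-0.816)·(-0.36,-2.43) + 0.816·(-0.96,-2.93) = (-0.8496,-2.8380)
  v4: (1-0.816)·(4.18,-1.33) + 0.816·(3.04,-1.62) = (3.2498,-1.5666)
Shoelace sum Σ(x_i·y_{i+1} − x_{i+1}·y_i):
  i=1: 4.4484·0.0626 − -4.1674·0.6947 = +3.1735 (running +3.1735)
  i=2: -4.1674·-2.8380 − -0.8496·0.0626 = +11.8803 (running +15.0538)
  i=3: -0.8496·-1.5666 − 3.2498·-2.8380 = +10.5538 (running +25.6077)
  i=4: 3.2498·0.6947 − 4.4484·-1.5666 = +9.2267 (running +34.8344)
Area = |Σ|/2 = |34.8344|/2 = 17.4172

Area at t=0.816: 17.4172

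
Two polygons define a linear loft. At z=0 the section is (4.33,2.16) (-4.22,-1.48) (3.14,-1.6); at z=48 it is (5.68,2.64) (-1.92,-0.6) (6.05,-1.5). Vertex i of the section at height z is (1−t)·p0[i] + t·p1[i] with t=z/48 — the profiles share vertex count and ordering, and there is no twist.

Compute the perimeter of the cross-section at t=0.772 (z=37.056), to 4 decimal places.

Cross-section at t=0.772: each vertex is (1-t)·p0[i] + t·p1[i].
  v1: (1-0.772)·(4.33,2.16) + 0.772·(5.68,2.64) = (5.3722,2.5306)
  v2: (1-0.772)·(-4.22,-1.48) + 0.772·(-1.92,-0.6) = (-2.4444,-0.8006)
  v3: (1-0.772)·(3.14,-1.6) + 0.772·(6.05,-1.5) = (5.3865,-1.5228)
Perimeter = Σ |v_{i+1} − v_i|:
  edge 1→2: √(-7.8166² + -3.3312²) = 8.4968 (running 8.4968)
  edge 2→3: √(7.8309² + -0.7222²) = 7.8641 (running 16.3610)
  edge 3→1: √(-0.0143² + 4.0534²) = 4.0534 (running 20.4144)
Perimeter = 20.4144

Perimeter at t=0.772: 20.4144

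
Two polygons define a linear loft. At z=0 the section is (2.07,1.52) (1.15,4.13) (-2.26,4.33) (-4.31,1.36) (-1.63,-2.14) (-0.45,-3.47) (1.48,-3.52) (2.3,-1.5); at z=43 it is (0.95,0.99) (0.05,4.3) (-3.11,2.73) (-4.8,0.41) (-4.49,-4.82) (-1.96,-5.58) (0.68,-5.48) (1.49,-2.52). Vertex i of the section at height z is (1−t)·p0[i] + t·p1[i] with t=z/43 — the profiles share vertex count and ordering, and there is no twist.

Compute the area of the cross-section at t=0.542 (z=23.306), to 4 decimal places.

Cross-section at t=0.542: each vertex is (1-t)·p0[i] + t·p1[i].
  v1: (1-0.542)·(2.07,1.52) + 0.542·(0.95,0.99) = (1.4630,1.2327)
  v2: (1-0.542)·(1.15,4.13) + 0.542·(0.05,4.3) = (0.5538,4.2221)
  v3: (1-0.542)·(-2.26,4.33) + 0.542·(-3.11,2.73) = (-2.7207,3.4628)
  v4: (1-0.542)·(-4.31,1.36) + 0.542·(-4.8,0.41) = (-4.5756,0.8451)
  v5: (1-0.542)·(-1.63,-2.14) + 0.542·(-4.49,-4.82) = (-3.1801,-3.5926)
  v6: (1-0.542)·(-0.45,-3.47) + 0.542·(-1.96,-5.58) = (-1.2684,-4.6136)
  v7: (1-0.542)·(1.48,-3.52) + 0.542·(0.68,-5.48) = (1.0464,-4.5823)
  v8: (1-0.542)·(2.3,-1.5) + 0.542·(1.49,-2.52) = (1.8610,-2.0528)
Shoelace sum Σ(x_i·y_{i+1} − x_{i+1}·y_i):
  i=1: 1.4630·4.2221 − 0.5538·1.2327 = +5.4941 (running +5.4941)
  i=2: 0.5538·3.4628 − -2.7207·4.2221 = +13.4049 (running +18.8990)
  i=3: -2.7207·0.8451 − -4.5756·3.4628 = +13.5451 (running +32.4441)
  i=4: -4.5756·-3.5926 − -3.1801·0.8451 = +19.1256 (running +51.5696)
  i=5: -3.1801·-4.6136 − -1.2684·-3.5926 = +10.1150 (running +61.6846)
  i=6: -1.2684·-4.5823 − 1.0464·-4.6136 = +10.6400 (running +72.3246)
  i=7: 1.0464·-2.0528 − 1.8610·-4.5823 = +6.3795 (running +78.7041)
  i=8: 1.8610·1.2327 − 1.4630·-2.0528 = +5.2973 (running +84.0015)
Area = |Σ|/2 = |84.0015|/2 = 42.0007

Area at t=0.542: 42.0007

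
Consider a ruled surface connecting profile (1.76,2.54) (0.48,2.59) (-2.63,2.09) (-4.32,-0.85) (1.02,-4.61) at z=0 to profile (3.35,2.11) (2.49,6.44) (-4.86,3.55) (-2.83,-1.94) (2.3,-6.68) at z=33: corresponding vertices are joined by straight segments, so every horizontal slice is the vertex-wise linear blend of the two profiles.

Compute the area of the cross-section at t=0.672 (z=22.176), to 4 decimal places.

Area at t=0.672: 49.1710

Cross-section at t=0.672: each vertex is (1-t)·p0[i] + t·p1[i].
  v1: (1-0.672)·(1.76,2.54) + 0.672·(3.35,2.11) = (2.8285,2.2510)
  v2: (1-0.672)·(0.48,2.59) + 0.672·(2.49,6.44) = (1.8307,5.1772)
  v3: (1-0.672)·(-2.63,2.09) + 0.672·(-4.86,3.55) = (-4.1286,3.0711)
  v4: (1-0.672)·(-4.32,-0.85) + 0.672·(-2.83,-1.94) = (-3.3187,-1.5825)
  v5: (1-0.672)·(1.02,-4.61) + 0.672·(2.3,-6.68) = (1.8802,-6.0010)
Shoelace sum Σ(x_i·y_{i+1} − x_{i+1}·y_i):
  i=1: 2.8285·5.1772 − 1.8307·2.2510 = +10.5226 (running +10.5226)
  i=2: 1.8307·3.0711 − -4.1286·5.1772 = +26.9967 (running +37.5193)
  i=3: -4.1286·-1.5825 − -3.3187·3.0711 = +16.7256 (running +54.2449)
  i=4: -3.3187·-6.0010 − 1.8802·-1.5825 = +22.8911 (running +77.1360)
  i=5: 1.8802·2.2510 − 2.8285·-6.0010 = +21.2061 (running +98.3421)
Area = |Σ|/2 = |98.3421|/2 = 49.1710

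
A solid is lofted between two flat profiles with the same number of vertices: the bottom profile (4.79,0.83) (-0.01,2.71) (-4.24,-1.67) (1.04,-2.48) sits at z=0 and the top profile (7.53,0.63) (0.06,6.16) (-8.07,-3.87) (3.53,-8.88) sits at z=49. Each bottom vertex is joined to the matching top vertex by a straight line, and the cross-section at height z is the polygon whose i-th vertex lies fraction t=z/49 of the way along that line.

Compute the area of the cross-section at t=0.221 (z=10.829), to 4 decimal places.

Area at t=0.221: 40.9408

Cross-section at t=0.221: each vertex is (1-t)·p0[i] + t·p1[i].
  v1: (1-0.221)·(4.79,0.83) + 0.221·(7.53,0.63) = (5.3955,0.7858)
  v2: (1-0.221)·(-0.01,2.71) + 0.221·(0.06,6.16) = (0.0055,3.4725)
  v3: (1-0.221)·(-4.24,-1.67) + 0.221·(-8.07,-3.87) = (-5.0864,-2.1562)
  v4: (1-0.221)·(1.04,-2.48) + 0.221·(3.53,-8.88) = (1.5903,-3.8944)
Shoelace sum Σ(x_i·y_{i+1} − x_{i+1}·y_i):
  i=1: 5.3955·3.4725 − 0.0055·0.7858 = +18.7314 (running +18.7314)
  i=2: 0.0055·-2.1562 − -5.0864·3.4725 = +17.6506 (running +36.3820)
  i=3: -5.0864·-3.8944 − 1.5903·-2.1562 = +23.2376 (running +59.6196)
  i=4: 1.5903·0.7858 − 5.3955·-3.8944 = +22.2620 (running +81.8816)
Area = |Σ|/2 = |81.8816|/2 = 40.9408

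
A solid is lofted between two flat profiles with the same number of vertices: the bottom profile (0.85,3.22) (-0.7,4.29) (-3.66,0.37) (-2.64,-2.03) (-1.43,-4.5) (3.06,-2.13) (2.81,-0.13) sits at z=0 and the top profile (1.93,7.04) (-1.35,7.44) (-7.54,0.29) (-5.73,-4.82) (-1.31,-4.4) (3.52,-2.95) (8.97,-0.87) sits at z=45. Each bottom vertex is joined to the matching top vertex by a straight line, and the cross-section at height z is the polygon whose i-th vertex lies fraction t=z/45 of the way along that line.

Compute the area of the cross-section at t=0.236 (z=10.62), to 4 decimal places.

Area at t=0.236: 50.4502

Cross-section at t=0.236: each vertex is (1-t)·p0[i] + t·p1[i].
  v1: (1-0.236)·(0.85,3.22) + 0.236·(1.93,7.04) = (1.1049,4.1215)
  v2: (1-0.236)·(-0.7,4.29) + 0.236·(-1.35,7.44) = (-0.8534,5.0334)
  v3: (1-0.236)·(-3.66,0.37) + 0.236·(-7.54,0.29) = (-4.5757,0.3511)
  v4: (1-0.236)·(-2.64,-2.03) + 0.236·(-5.73,-4.82) = (-3.3692,-2.6884)
  v5: (1-0.236)·(-1.43,-4.5) + 0.236·(-1.31,-4.4) = (-1.4017,-4.4764)
  v6: (1-0.236)·(3.06,-2.13) + 0.236·(3.52,-2.95) = (3.1686,-2.3235)
  v7: (1-0.236)·(2.81,-0.13) + 0.236·(8.97,-0.87) = (4.2638,-0.3046)
Shoelace sum Σ(x_i·y_{i+1} − x_{i+1}·y_i):
  i=1: 1.1049·5.0334 − -0.8534·4.1215 = +9.0786 (running +9.0786)
  i=2: -0.8534·0.3511 − -4.5757·5.0334 = +22.7316 (running +31.8102)
  i=3: -4.5757·-2.6884 − -3.3692·0.3511 = +13.4844 (running +45.2946)
  i=4: -3.3692·-4.4764 − -1.4017·-2.6884 = +11.3137 (running +56.6084)
  i=5: -1.4017·-2.3235 − 3.1686·-4.4764 = +17.4406 (running +74.0489)
  i=6: 3.1686·-0.3046 − 4.2638·-2.3235 = +8.9417 (running +82.9906)
  i=7: 4.2638·4.1215 − 1.1049·-0.3046 = +17.9098 (running +100.9004)
Area = |Σ|/2 = |100.9004|/2 = 50.4502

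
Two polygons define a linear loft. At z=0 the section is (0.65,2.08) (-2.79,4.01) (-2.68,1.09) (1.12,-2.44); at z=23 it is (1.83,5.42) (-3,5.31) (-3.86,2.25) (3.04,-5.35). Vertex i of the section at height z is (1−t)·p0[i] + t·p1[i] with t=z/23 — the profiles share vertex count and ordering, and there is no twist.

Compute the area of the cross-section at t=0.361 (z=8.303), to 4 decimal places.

Area at t=0.361: 20.8219

Cross-section at t=0.361: each vertex is (1-t)·p0[i] + t·p1[i].
  v1: (1-0.361)·(0.65,2.08) + 0.361·(1.83,5.42) = (1.0760,3.2857)
  v2: (1-0.361)·(-2.79,4.01) + 0.361·(-3,5.31) = (-2.8658,4.4793)
  v3: (1-0.361)·(-2.68,1.09) + 0.361·(-3.86,2.25) = (-3.1060,1.5088)
  v4: (1-0.361)·(1.12,-2.44) + 0.361·(3.04,-5.35) = (1.8131,-3.4905)
Shoelace sum Σ(x_i·y_{i+1} − x_{i+1}·y_i):
  i=1: 1.0760·4.4793 − -2.8658·3.2857 = +14.2359 (running +14.2359)
  i=2: -2.8658·1.5088 − -3.1060·4.4793 = +9.5888 (running +23.8247)
  i=3: -3.1060·-3.4905 − 1.8131·1.5088 = +8.1059 (running +31.9306)
  i=4: 1.8131·3.2857 − 1.0760·-3.4905 = +9.7132 (running +41.6438)
Area = |Σ|/2 = |41.6438|/2 = 20.8219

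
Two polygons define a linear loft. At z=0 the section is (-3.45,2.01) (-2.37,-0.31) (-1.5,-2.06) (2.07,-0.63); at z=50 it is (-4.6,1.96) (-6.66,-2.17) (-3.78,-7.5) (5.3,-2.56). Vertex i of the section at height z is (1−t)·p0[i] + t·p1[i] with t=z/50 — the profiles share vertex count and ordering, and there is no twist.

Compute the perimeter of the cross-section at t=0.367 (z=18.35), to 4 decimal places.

Perimeter at t=0.367: 20.5299

Cross-section at t=0.367: each vertex is (1-t)·p0[i] + t·p1[i].
  v1: (1-0.367)·(-3.45,2.01) + 0.367·(-4.6,1.96) = (-3.8720,1.9916)
  v2: (1-0.367)·(-2.37,-0.31) + 0.367·(-6.66,-2.17) = (-3.9444,-0.9926)
  v3: (1-0.367)·(-1.5,-2.06) + 0.367·(-3.78,-7.5) = (-2.3368,-4.0565)
  v4: (1-0.367)·(2.07,-0.63) + 0.367·(5.3,-2.56) = (3.2554,-1.3383)
Perimeter = Σ |v_{i+1} − v_i|:
  edge 1→2: √(-0.0724² + -2.9843²) = 2.9851 (running 2.9851)
  edge 2→3: √(1.6077² + -3.0639²) = 3.4600 (running 6.4452)
  edge 3→4: √(5.5922² + 2.7182²) = 6.2178 (running 12.6630)
  edge 4→1: √(-7.1275² + 3.3300²) = 7.8670 (running 20.5299)
Perimeter = 20.5299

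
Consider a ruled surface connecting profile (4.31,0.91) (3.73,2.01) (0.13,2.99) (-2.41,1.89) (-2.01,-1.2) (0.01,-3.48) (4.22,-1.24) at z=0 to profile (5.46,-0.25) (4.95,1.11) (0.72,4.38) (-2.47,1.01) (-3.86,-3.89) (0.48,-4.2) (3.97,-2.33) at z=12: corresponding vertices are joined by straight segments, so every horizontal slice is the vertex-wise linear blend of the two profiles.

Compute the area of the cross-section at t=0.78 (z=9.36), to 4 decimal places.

Area at t=0.78: 44.8249

Cross-section at t=0.78: each vertex is (1-t)·p0[i] + t·p1[i].
  v1: (1-0.78)·(4.31,0.91) + 0.78·(5.46,-0.25) = (5.2070,0.0052)
  v2: (1-0.78)·(3.73,2.01) + 0.78·(4.95,1.11) = (4.6816,1.3080)
  v3: (1-0.78)·(0.13,2.99) + 0.78·(0.72,4.38) = (0.5902,4.0742)
  v4: (1-0.78)·(-2.41,1.89) + 0.78·(-2.47,1.01) = (-2.4568,1.2036)
  v5: (1-0.78)·(-2.01,-1.2) + 0.78·(-3.86,-3.89) = (-3.4530,-3.2982)
  v6: (1-0.78)·(0.01,-3.48) + 0.78·(0.48,-4.2) = (0.3766,-4.0416)
  v7: (1-0.78)·(4.22,-1.24) + 0.78·(3.97,-2.33) = (4.0250,-2.0902)
Shoelace sum Σ(x_i·y_{i+1} − x_{i+1}·y_i):
  i=1: 5.2070·1.3080 − 4.6816·0.0052 = +6.7864 (running +6.7864)
  i=2: 4.6816·4.0742 − 0.5902·1.3080 = +18.3018 (running +25.0882)
  i=3: 0.5902·1.2036 − -2.4568·4.0742 = +10.7199 (running +35.8081)
  i=4: -2.4568·-3.2982 − -3.4530·1.2036 = +12.2590 (running +48.0671)
  i=5: -3.4530·-4.0416 − 0.3766·-3.2982 = +15.1977 (running +63.2649)
  i=6: 0.3766·-2.0902 − 4.0250·-4.0416 = +15.4803 (running +78.7451)
  i=7: 4.0250·0.0052 − 5.2070·-2.0902 = +10.9046 (running +89.6497)
Area = |Σ|/2 = |89.6497|/2 = 44.8249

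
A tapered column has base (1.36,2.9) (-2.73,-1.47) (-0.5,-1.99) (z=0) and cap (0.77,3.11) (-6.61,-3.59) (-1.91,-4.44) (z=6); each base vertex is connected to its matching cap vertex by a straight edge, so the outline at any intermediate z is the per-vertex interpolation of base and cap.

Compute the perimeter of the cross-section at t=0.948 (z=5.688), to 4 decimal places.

Cross-section at t=0.948: each vertex is (1-t)·p0[i] + t·p1[i].
  v1: (1-0.948)·(1.36,2.9) + 0.948·(0.77,3.11) = (0.8007,3.0991)
  v2: (1-0.948)·(-2.73,-1.47) + 0.948·(-6.61,-3.59) = (-6.4082,-3.4798)
  v3: (1-0.948)·(-0.5,-1.99) + 0.948·(-1.91,-4.44) = (-1.8367,-4.3126)
Perimeter = Σ |v_{i+1} − v_i|:
  edge 1→2: √(-7.2089² + -6.5788²) = 9.7596 (running 9.7596)
  edge 2→3: √(4.5716² + -0.8328²) = 4.6468 (running 14.4064)
  edge 3→1: √(2.6374² + 7.4117²) = 7.8669 (running 22.2733)
Perimeter = 22.2733

Perimeter at t=0.948: 22.2733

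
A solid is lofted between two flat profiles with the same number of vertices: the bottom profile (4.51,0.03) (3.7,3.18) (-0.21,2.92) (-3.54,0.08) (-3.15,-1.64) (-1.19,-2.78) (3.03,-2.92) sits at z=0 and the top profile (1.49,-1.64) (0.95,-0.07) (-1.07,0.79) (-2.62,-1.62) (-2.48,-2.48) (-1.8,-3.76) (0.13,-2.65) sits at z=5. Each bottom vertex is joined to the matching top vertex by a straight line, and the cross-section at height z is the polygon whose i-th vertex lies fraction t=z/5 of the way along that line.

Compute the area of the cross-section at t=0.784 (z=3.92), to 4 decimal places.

Cross-section at t=0.784: each vertex is (1-t)·p0[i] + t·p1[i].
  v1: (1-0.784)·(4.51,0.03) + 0.784·(1.49,-1.64) = (2.1423,-1.2793)
  v2: (1-0.784)·(3.7,3.18) + 0.784·(0.95,-0.07) = (1.5440,0.6320)
  v3: (1-0.784)·(-0.21,2.92) + 0.784·(-1.07,0.79) = (-0.8842,1.2501)
  v4: (1-0.784)·(-3.54,0.08) + 0.784·(-2.62,-1.62) = (-2.8187,-1.2528)
  v5: (1-0.784)·(-3.15,-1.64) + 0.784·(-2.48,-2.48) = (-2.6247,-2.2986)
  v6: (1-0.784)·(-1.19,-2.78) + 0.784·(-1.8,-3.76) = (-1.6682,-3.5483)
  v7: (1-0.784)·(3.03,-2.92) + 0.784·(0.13,-2.65) = (0.7564,-2.7083)
Shoelace sum Σ(x_i·y_{i+1} − x_{i+1}·y_i):
  i=1: 2.1423·0.6320 − 1.5440·-1.2793 = +3.3292 (running +3.3292)
  i=2: 1.5440·1.2501 − -0.8842·0.6320 = +2.4890 (running +5.8181)
  i=3: -0.8842·-1.2528 − -2.8187·1.2501 = +4.6314 (running +10.4495)
  i=4: -2.8187·-2.2986 − -2.6247·-1.2528 = +3.1907 (running +13.6403)
  i=5: -2.6247·-3.5483 − -1.6682·-2.2986 = +5.4788 (running +19.1191)
  i=6: -1.6682·-2.7083 − 0.7564·-3.5483 = +7.2021 (running +26.3211)
  i=7: 0.7564·-1.2793 − 2.1423·-2.7083 = +4.8344 (running +31.1556)
Area = |Σ|/2 = |31.1556|/2 = 15.5778

Area at t=0.784: 15.5778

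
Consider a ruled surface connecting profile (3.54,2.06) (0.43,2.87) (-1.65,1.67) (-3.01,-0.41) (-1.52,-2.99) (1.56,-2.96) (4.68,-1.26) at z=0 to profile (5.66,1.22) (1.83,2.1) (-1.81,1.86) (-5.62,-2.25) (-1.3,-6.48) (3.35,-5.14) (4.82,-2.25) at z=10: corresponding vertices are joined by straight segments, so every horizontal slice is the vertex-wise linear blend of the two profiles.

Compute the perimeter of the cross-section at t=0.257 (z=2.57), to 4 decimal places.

Perimeter at t=0.257: 23.3446

Cross-section at t=0.257: each vertex is (1-t)·p0[i] + t·p1[i].
  v1: (1-0.257)·(3.54,2.06) + 0.257·(5.66,1.22) = (4.0848,1.8441)
  v2: (1-0.257)·(0.43,2.87) + 0.257·(1.83,2.1) = (0.7898,2.6721)
  v3: (1-0.257)·(-1.65,1.67) + 0.257·(-1.81,1.86) = (-1.6911,1.7188)
  v4: (1-0.257)·(-3.01,-0.41) + 0.257·(-5.62,-2.25) = (-3.6808,-0.8829)
  v5: (1-0.257)·(-1.52,-2.99) + 0.257·(-1.3,-6.48) = (-1.4635,-3.8869)
  v6: (1-0.257)·(1.56,-2.96) + 0.257·(3.35,-5.14) = (2.0200,-3.5203)
  v7: (1-0.257)·(4.68,-1.26) + 0.257·(4.82,-2.25) = (4.7160,-1.5144)
Perimeter = Σ |v_{i+1} − v_i|:
  edge 1→2: √(-3.2950² + 0.8280²) = 3.3975 (running 3.3975)
  edge 2→3: √(-2.4809² + -0.9533²) = 2.6578 (running 6.0552)
  edge 3→4: √(-1.9896² + -2.6017²) = 3.2753 (running 9.3305)
  edge 4→5: √(2.2173² + -3.0041²) = 3.7337 (running 13.0643)
  edge 5→6: √(3.4835² + 0.3667²) = 3.5027 (running 16.5670)
  edge 6→7: √(2.6959² + 2.0058²) = 3.3603 (running 19.9273)
  edge 7→1: √(-0.6311² + 3.3586²) = 3.4173 (running 23.3446)
Perimeter = 23.3446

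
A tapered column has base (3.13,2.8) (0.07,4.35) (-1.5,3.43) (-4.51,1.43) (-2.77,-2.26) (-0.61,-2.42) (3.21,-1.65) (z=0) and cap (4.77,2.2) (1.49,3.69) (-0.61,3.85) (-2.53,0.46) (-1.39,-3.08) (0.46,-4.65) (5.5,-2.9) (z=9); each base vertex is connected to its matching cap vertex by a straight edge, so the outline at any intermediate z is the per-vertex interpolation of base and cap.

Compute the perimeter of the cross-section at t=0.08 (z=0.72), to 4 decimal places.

Cross-section at t=0.08: each vertex is (1-t)·p0[i] + t·p1[i].
  v1: (1-0.08)·(3.13,2.8) + 0.08·(4.77,2.2) = (3.2612,2.7520)
  v2: (1-0.08)·(0.07,4.35) + 0.08·(1.49,3.69) = (0.1836,4.2972)
  v3: (1-0.08)·(-1.5,3.43) + 0.08·(-0.61,3.85) = (-1.4288,3.4636)
  v4: (1-0.08)·(-4.51,1.43) + 0.08·(-2.53,0.46) = (-4.3516,1.3524)
  v5: (1-0.08)·(-2.77,-2.26) + 0.08·(-1.39,-3.08) = (-2.6596,-2.3256)
  v6: (1-0.08)·(-0.61,-2.42) + 0.08·(0.46,-4.65) = (-0.5244,-2.5984)
  v7: (1-0.08)·(3.21,-1.65) + 0.08·(5.5,-2.9) = (3.3932,-1.7500)
Perimeter = Σ |v_{i+1} − v_i|:
  edge 1→2: √(-3.0776² + 1.5452²) = 3.4437 (running 3.4437)
  edge 2→3: √(-1.6124² + -0.8336²) = 1.8151 (running 5.2589)
  edge 3→4: √(-2.9228² + -2.1112²) = 3.6055 (running 8.8644)
  edge 4→5: √(1.6920² + -3.6780²) = 4.0485 (running 12.9129)
  edge 5→6: √(2.1352² + -0.2728²) = 2.1526 (running 15.0655)
  edge 6→7: √(3.9176² + 0.8484²) = 4.0084 (running 19.0739)
  edge 7→1: √(-0.1320² + 4.5020²) = 4.5039 (running 23.5778)
Perimeter = 23.5778

Perimeter at t=0.08: 23.5778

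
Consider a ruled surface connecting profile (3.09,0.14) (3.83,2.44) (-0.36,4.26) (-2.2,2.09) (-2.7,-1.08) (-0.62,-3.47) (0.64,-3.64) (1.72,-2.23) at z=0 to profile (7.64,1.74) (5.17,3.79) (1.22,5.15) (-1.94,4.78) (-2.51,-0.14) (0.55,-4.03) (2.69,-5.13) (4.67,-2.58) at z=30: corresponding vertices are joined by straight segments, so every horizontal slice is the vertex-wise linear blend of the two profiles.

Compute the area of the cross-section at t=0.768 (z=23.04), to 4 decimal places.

Area at t=0.768: 57.4349

Cross-section at t=0.768: each vertex is (1-t)·p0[i] + t·p1[i].
  v1: (1-0.768)·(3.09,0.14) + 0.768·(7.64,1.74) = (6.5844,1.3688)
  v2: (1-0.768)·(3.83,2.44) + 0.768·(5.17,3.79) = (4.8591,3.4768)
  v3: (1-0.768)·(-0.36,4.26) + 0.768·(1.22,5.15) = (0.8534,4.9435)
  v4: (1-0.768)·(-2.2,2.09) + 0.768·(-1.94,4.78) = (-2.0003,4.1559)
  v5: (1-0.768)·(-2.7,-1.08) + 0.768·(-2.51,-0.14) = (-2.5541,-0.3581)
  v6: (1-0.768)·(-0.62,-3.47) + 0.768·(0.55,-4.03) = (0.2786,-3.9001)
  v7: (1-0.768)·(0.64,-3.64) + 0.768·(2.69,-5.13) = (2.2144,-4.7843)
  v8: (1-0.768)·(1.72,-2.23) + 0.768·(4.67,-2.58) = (3.9856,-2.4988)
Shoelace sum Σ(x_i·y_{i+1} − x_{i+1}·y_i):
  i=1: 6.5844·3.4768 − 4.8591·1.3688 = +16.2415 (running +16.2415)
  i=2: 4.8591·4.9435 − 0.8534·3.4768 = +21.0539 (running +37.2954)
  i=3: 0.8534·4.1559 − -2.0003·4.9435 = +13.4355 (running +50.7308)
  i=4: -2.0003·-0.3581 − -2.5541·4.1559 = +11.3308 (running +62.0617)
  i=5: -2.5541·-3.9001 − 0.2786·-0.3581 = +10.0609 (running +72.1225)
  i=6: 0.2786·-4.7843 − 2.2144·-3.9001 = +7.3036 (running +79.4262)
  i=7: 2.2144·-2.4988 − 3.9856·-4.7843 = +13.5350 (running +92.9612)
  i=8: 3.9856·1.3688 − 6.5844·-2.4988 = +21.9086 (running +114.8698)
Area = |Σ|/2 = |114.8698|/2 = 57.4349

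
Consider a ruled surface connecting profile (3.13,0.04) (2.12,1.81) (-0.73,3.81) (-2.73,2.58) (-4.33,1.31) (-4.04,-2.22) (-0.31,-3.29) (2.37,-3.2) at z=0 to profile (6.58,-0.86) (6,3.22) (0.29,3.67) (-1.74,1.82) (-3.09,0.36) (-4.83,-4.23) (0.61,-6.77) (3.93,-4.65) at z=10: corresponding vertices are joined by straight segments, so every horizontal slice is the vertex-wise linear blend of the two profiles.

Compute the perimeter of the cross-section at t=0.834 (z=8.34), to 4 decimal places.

Cross-section at t=0.834: each vertex is (1-t)·p0[i] + t·p1[i].
  v1: (1-0.834)·(3.13,0.04) + 0.834·(6.58,-0.86) = (6.0073,-0.7106)
  v2: (1-0.834)·(2.12,1.81) + 0.834·(6,3.22) = (5.3559,2.9859)
  v3: (1-0.834)·(-0.73,3.81) + 0.834·(0.29,3.67) = (0.1207,3.6932)
  v4: (1-0.834)·(-2.73,2.58) + 0.834·(-1.74,1.82) = (-1.9043,1.9462)
  v5: (1-0.834)·(-4.33,1.31) + 0.834·(-3.09,0.36) = (-3.2958,0.5177)
  v6: (1-0.834)·(-4.04,-2.22) + 0.834·(-4.83,-4.23) = (-4.6989,-3.8963)
  v7: (1-0.834)·(-0.31,-3.29) + 0.834·(0.61,-6.77) = (0.4573,-6.1923)
  v8: (1-0.834)·(2.37,-3.2) + 0.834·(3.93,-4.65) = (3.6710,-4.4093)
Perimeter = Σ |v_{i+1} − v_i|:
  edge 1→2: √(-0.6514² + 3.6965²) = 3.7535 (running 3.7535)
  edge 2→3: √(-5.2352² + 0.7073²) = 5.2828 (running 9.0363)
  edge 3→4: √(-2.0250² + -1.7471²) = 2.6745 (running 11.7108)
  edge 4→5: √(-1.3915² + -1.4285²) = 1.9942 (running 13.7050)
  edge 5→6: √(-1.4030² + -4.4140²) = 4.6317 (running 18.3366)
  edge 6→7: √(5.1561² + -2.2960²) = 5.6442 (running 23.9809)
  edge 7→8: √(3.2138² + 1.7830²) = 3.6752 (running 27.6561)
  edge 8→1: √(2.3363² + 3.6987²) = 4.3748 (running 32.0309)
Perimeter = 32.0309

Perimeter at t=0.834: 32.0309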